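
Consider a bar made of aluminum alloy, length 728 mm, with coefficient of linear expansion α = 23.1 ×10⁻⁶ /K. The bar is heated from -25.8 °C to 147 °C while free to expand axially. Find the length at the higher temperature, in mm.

730.91 mm

ΔT = 147 − (-25.8) = 172.8 K.
ΔL = α·L₀·ΔT = 23.1×10⁻⁶ × 728 mm × 172.8 K = 2.91 mm.
L = L₀ + ΔL = 728 + 2.91 = 730.91 mm.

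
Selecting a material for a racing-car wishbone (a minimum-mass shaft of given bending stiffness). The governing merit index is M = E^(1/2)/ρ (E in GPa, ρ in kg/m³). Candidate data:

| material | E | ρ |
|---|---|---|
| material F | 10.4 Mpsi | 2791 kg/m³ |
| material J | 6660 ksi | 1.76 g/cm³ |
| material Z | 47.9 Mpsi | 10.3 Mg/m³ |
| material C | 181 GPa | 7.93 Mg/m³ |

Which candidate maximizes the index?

material J

Convert each candidate to consistent units, then evaluate M:
  material F: E = 71.71 GPa, ρ = 2791 kg/m³
  material J: E = 45.92 GPa, ρ = 1760 kg/m³
  material Z: E = 330.3 GPa, ρ = 10300 kg/m³
  material C: E = 181.0 GPa, ρ = 7930 kg/m³
  material J: M = 3.85×10⁻³
  material F: M = 3.03×10⁻³
  material Z: M = 1.76×10⁻³
  material C: M = 1.70×10⁻³
Highest index: material J.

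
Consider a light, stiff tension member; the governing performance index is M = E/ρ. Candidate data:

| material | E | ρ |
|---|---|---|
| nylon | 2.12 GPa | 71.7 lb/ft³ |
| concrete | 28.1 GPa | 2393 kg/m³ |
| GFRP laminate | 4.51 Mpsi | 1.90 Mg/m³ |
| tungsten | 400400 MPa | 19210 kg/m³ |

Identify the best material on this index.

tungsten

Normalizing units and computing the index:
  nylon: E = 2.120 GPa, ρ = 1149 kg/m³
  concrete: E = 28.10 GPa, ρ = 2393 kg/m³
  GFRP laminate: E = 31.10 GPa, ρ = 1900 kg/m³
  tungsten: E = 400.4 GPa, ρ = 19210 kg/m³
  tungsten: M = 20.8 MN·m/kg
  GFRP laminate: M = 16.4 MN·m/kg
  concrete: M = 11.7 MN·m/kg
  nylon: M = 1.85 MN·m/kg
Highest index: tungsten.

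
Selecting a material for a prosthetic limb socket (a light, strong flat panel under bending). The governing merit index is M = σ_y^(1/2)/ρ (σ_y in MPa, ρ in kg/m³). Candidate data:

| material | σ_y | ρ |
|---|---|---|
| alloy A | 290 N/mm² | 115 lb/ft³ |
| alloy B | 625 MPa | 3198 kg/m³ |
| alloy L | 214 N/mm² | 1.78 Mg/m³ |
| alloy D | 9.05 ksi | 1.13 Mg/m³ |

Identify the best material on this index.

alloy A

In SI units:
  alloy A: σ_y = 290.0 MPa, ρ = 1842 kg/m³
  alloy B: σ_y = 625.0 MPa, ρ = 3198 kg/m³
  alloy L: σ_y = 214.0 MPa, ρ = 1780 kg/m³
  alloy D: σ_y = 62.40 MPa, ρ = 1130 kg/m³
  alloy A: M = 9.24×10⁻³
  alloy L: M = 8.22×10⁻³
  alloy B: M = 7.82×10⁻³
  alloy D: M = 6.99×10⁻³
Alloy A has the largest M.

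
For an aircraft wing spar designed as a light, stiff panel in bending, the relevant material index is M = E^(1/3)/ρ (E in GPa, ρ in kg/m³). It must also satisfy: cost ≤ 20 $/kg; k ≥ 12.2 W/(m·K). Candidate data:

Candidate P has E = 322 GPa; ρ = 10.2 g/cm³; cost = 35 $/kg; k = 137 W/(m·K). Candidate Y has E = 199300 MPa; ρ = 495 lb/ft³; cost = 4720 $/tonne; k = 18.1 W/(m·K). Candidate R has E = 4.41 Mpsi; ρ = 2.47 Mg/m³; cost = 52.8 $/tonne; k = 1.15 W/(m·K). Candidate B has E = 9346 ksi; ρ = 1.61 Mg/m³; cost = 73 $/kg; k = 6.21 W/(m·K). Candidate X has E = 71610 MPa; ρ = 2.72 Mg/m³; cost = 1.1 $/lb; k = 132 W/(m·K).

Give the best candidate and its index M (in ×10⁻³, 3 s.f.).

Screen on constraints: cost ≤ 20 $/kg; k ≥ 12.2 W/(m·K). Survivors: candidate Y, candidate X.
In SI units:
  candidate Y: E = 199.3 GPa, ρ = 7929 kg/m³
  candidate X: E = 71.61 GPa, ρ = 2720 kg/m³
  candidate X: M = 1.53×10⁻³
  candidate Y: M = 0.737×10⁻³
Candidate X ranks first.

candidate X, M = 1.53×10⁻³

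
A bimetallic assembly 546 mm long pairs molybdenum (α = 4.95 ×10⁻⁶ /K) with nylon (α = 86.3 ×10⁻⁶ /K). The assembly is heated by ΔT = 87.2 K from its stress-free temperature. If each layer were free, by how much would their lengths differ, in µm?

3870 µm

Δα = |4.95 − 86.3|×10⁻⁶/K = 81.3×10⁻⁶/K.
ΔL_mismatch = Δα·L·ΔT = 81.3×10⁻⁶ × 546.0 mm × 87.2 K = 3870 µm.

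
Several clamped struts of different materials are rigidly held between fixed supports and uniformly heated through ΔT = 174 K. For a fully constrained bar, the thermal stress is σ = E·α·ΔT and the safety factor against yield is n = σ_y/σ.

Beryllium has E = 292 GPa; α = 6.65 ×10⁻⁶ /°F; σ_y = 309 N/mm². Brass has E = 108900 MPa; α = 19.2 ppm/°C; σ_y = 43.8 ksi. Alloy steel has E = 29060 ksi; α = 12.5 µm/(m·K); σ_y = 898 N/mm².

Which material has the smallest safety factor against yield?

beryllium

With everything in SI (GPa, ×10⁻⁶/K, MPa):
  beryllium: E = 292.0, α = 12.0, σ_y = 309.0 → σ = 608 MPa, n = 0.508
  brass: E = 108.9, α = 19.2, σ_y = 302.0 → σ = 364 MPa, n = 0.830
  alloy steel: E = 200.4, α = 12.5, σ_y = 898.0 → σ = 436 MPa, n = 2.06
Beryllium has the lowest safety factor, n = 0.508.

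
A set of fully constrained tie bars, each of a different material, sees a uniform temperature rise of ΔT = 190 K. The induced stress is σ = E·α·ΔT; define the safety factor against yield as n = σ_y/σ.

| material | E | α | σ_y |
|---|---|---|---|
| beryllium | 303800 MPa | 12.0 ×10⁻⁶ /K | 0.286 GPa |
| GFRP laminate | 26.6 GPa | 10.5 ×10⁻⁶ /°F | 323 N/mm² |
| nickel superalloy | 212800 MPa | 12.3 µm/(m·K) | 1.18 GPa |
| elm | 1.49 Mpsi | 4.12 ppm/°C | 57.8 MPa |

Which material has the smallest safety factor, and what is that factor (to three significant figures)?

In consistent units (E in GPa, α in ×10⁻⁶/K, σ_y in MPa):
  beryllium: E = 303.8, α = 12.0, σ_y = 286.0 → σ = 693 MPa, n = 0.413
  GFRP laminate: E = 26.60, α = 18.9, σ_y = 323.0 → σ = 95.5 MPa, n = 3.38
  nickel superalloy: E = 212.8, α = 12.3, σ_y = 1180 → σ = 497 MPa, n = 2.37
  elm: E = 10.27, α = 4.12, σ_y = 57.80 → σ = 8.04 MPa, n = 7.19
Beryllium has the lowest safety factor, n = 0.413.

beryllium, n = 0.413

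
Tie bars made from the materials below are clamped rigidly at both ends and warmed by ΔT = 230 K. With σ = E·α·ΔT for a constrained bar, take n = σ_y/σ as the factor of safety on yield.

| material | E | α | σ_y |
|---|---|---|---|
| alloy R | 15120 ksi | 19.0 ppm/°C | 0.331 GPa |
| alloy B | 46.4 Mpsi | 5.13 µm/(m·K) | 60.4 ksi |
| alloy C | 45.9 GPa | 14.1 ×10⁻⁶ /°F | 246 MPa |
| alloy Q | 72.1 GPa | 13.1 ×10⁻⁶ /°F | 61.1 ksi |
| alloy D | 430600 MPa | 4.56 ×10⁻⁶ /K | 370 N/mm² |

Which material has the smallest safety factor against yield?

In consistent units (E in GPa, α in ×10⁻⁶/K, σ_y in MPa):
  alloy R: E = 104.2, α = 19.0, σ_y = 331.0 → σ = 456 MPa, n = 0.727
  alloy B: E = 319.9, α = 5.13, σ_y = 416.4 → σ = 377 MPa, n = 1.10
  alloy C: E = 45.90, α = 25.4, σ_y = 246.0 → σ = 268 MPa, n = 0.918
  alloy Q: E = 72.10, α = 23.6, σ_y = 421.3 → σ = 391 MPa, n = 1.08
  alloy D: E = 430.6, α = 4.56, σ_y = 370.0 → σ = 452 MPa, n = 0.819
Smallest n: alloy R with n = 0.727.

alloy R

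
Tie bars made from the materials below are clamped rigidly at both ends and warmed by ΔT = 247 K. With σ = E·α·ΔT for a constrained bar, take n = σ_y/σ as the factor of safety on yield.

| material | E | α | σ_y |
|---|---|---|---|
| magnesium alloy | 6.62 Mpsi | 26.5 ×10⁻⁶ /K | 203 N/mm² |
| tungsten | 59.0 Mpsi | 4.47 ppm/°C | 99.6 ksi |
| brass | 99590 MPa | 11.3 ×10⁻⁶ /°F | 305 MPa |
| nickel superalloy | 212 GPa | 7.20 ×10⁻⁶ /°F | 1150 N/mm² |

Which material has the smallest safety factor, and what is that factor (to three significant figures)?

brass, n = 0.610

Converting E to GPa, α to ×10⁻⁶/K, σ_y to MPa, then σ and n for each:
  magnesium alloy: E = 45.64, α = 26.5, σ_y = 203.0 → σ = 299 MPa, n = 0.679
  tungsten: E = 406.8, α = 4.47, σ_y = 686.7 → σ = 449 MPa, n = 1.53
  brass: E = 99.59, α = 20.3, σ_y = 305.0 → σ = 500 MPa, n = 0.610
  nickel superalloy: E = 212.0, α = 13.0, σ_y = 1150 → σ = 679 MPa, n = 1.69
The minimum is brass at n = 0.610.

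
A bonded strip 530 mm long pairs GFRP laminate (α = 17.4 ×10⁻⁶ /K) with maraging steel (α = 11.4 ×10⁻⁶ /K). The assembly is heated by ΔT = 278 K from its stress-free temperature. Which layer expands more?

α(GFRP laminate) = 17.4×10⁻⁶/K vs α(maraging steel) = 11.4×10⁻⁶/K.
Higher α expands more for the same ΔT: GFRP laminate.

GFRP laminate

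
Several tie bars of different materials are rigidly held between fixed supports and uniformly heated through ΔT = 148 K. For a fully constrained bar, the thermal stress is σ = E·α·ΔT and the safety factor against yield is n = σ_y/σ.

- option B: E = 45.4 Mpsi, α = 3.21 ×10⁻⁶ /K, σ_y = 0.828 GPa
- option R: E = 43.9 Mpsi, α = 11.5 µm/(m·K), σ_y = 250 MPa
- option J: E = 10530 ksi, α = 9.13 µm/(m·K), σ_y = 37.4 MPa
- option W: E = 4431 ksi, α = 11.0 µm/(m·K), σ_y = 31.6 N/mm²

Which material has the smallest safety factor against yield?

Converting E to GPa, α to ×10⁻⁶/K, σ_y to MPa, then σ and n for each:
  option B: E = 313.0, α = 3.21, σ_y = 828.0 → σ = 149 MPa, n = 5.57
  option R: E = 302.7, α = 11.5, σ_y = 250.0 → σ = 515 MPa, n = 0.485
  option J: E = 72.60, α = 9.13, σ_y = 37.40 → σ = 98.1 MPa, n = 0.381
  option W: E = 30.55, α = 11.0, σ_y = 31.60 → σ = 49.7 MPa, n = 0.635
Smallest n: option J with n = 0.381.

option J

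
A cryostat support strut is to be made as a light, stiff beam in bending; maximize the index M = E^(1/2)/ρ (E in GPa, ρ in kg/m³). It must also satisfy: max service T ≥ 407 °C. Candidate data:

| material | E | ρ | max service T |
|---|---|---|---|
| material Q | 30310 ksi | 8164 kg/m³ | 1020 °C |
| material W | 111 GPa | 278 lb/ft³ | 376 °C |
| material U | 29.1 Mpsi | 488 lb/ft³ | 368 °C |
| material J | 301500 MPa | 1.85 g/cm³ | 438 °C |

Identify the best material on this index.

material J

Screen on constraints: max service T ≥ 407 °C. Survivors: material Q, material J.
After converting to SI:
  material Q: E = 209.0 GPa, ρ = 8164 kg/m³
  material J: E = 301.5 GPa, ρ = 1850 kg/m³
  material J: M = 9.39×10⁻³
  material Q: M = 1.77×10⁻³
Material J has the largest M.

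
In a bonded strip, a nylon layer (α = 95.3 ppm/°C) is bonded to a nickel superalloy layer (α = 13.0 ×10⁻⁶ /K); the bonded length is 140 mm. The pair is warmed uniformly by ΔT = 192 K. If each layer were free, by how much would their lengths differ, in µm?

Δα = |95.3 − 13.0|×10⁻⁶/K = 82.3×10⁻⁶/K.
ΔL_mismatch = Δα·L·ΔT = 82.3×10⁻⁶ × 140.0 mm × 192.0 K = 2210 µm.

2210 µm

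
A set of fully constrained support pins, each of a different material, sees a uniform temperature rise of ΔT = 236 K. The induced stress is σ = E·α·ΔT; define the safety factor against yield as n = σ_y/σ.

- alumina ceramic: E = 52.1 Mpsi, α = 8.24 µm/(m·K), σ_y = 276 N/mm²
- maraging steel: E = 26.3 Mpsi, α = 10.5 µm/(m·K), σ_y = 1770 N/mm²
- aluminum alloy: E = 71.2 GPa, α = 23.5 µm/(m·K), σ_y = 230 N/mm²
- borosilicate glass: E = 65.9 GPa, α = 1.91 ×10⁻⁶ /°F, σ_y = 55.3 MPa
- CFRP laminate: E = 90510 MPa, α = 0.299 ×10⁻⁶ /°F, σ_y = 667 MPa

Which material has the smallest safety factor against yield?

alumina ceramic

In consistent units (E in GPa, α in ×10⁻⁶/K, σ_y in MPa):
  alumina ceramic: E = 359.2, α = 8.24, σ_y = 276.0 → σ = 699 MPa, n = 0.395
  maraging steel: E = 181.3, α = 10.5, σ_y = 1770 → σ = 449 MPa, n = 3.94
  aluminum alloy: E = 71.20, α = 23.5, σ_y = 230.0 → σ = 395 MPa, n = 0.582
  borosilicate glass: E = 65.90, α = 3.44, σ_y = 55.30 → σ = 53.5 MPa, n = 1.03
  CFRP laminate: E = 90.51, α = 0.538, σ_y = 667.0 → σ = 11.5 MPa, n = 58.0
Alumina ceramic has the lowest safety factor, n = 0.395.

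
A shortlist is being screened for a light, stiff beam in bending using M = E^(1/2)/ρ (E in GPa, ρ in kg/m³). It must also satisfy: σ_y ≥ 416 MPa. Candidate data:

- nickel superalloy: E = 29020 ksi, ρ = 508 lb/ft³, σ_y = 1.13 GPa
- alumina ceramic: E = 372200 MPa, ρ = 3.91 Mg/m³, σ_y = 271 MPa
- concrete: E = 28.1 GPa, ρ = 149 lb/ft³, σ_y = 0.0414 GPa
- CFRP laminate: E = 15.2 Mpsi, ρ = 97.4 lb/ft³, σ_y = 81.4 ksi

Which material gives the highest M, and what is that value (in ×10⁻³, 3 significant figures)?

Screen on constraints: σ_y ≥ 416 MPa. Survivors: nickel superalloy, CFRP laminate.
Convert each candidate to consistent units, then evaluate M:
  nickel superalloy: E = 200.1 GPa, ρ = 8137 kg/m³
  CFRP laminate: E = 104.8 GPa, ρ = 1560 kg/m³
  CFRP laminate: M = 6.56×10⁻³
  nickel superalloy: M = 1.74×10⁻³
Highest index: CFRP laminate.

CFRP laminate, M = 6.56×10⁻³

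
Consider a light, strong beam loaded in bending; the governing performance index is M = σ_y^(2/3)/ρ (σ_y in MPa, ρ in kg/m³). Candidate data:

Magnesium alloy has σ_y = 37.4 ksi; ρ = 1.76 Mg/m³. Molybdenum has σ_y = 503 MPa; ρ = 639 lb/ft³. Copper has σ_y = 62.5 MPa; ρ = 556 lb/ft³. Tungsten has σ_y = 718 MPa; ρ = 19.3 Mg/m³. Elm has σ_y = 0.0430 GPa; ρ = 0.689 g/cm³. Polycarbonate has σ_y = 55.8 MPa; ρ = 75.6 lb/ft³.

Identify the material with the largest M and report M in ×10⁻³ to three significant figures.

magnesium alloy, M = 23.0×10⁻³

Putting every candidate on a common basis:
  magnesium alloy: σ_y = 257.9 MPa, ρ = 1760 kg/m³
  molybdenum: σ_y = 503.0 MPa, ρ = 10240 kg/m³
  copper: σ_y = 62.50 MPa, ρ = 8906 kg/m³
  tungsten: σ_y = 718.0 MPa, ρ = 19300 kg/m³
  elm: σ_y = 43.00 MPa, ρ = 689.0 kg/m³
  polycarbonate: σ_y = 55.80 MPa, ρ = 1211 kg/m³
  magnesium alloy: M = 23.0×10⁻³
  elm: M = 17.8×10⁻³
  polycarbonate: M = 12.1×10⁻³
  molybdenum: M = 6.18×10⁻³
  tungsten: M = 4.15×10⁻³
  copper: M = 1.77×10⁻³
Highest index: magnesium alloy.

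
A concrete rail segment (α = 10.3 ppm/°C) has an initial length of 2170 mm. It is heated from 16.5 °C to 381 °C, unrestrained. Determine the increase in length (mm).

ΔT = 381 − 16.5 = 364.5 K.
ΔL = α·L₀·ΔT = 10.3×10⁻⁶ × 2170 mm × 364.5 K = 8.15 mm.

8.15 mm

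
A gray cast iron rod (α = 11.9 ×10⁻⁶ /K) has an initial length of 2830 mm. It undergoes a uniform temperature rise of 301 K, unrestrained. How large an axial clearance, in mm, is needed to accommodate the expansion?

10.1 mm

ΔL = α·L₀·ΔT = 11.9×10⁻⁶ × 2830 mm × 301.0 K = 10.1 mm.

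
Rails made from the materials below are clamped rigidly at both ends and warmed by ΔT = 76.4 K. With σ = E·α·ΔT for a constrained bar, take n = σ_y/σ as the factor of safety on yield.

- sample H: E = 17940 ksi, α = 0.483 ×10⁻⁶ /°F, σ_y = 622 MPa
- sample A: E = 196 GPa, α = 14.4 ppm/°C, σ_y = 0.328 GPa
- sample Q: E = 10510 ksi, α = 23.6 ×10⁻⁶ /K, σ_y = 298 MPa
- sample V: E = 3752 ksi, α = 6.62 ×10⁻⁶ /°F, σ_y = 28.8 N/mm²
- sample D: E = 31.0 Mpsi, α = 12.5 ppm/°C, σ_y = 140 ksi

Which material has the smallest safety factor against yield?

sample V

In consistent units (E in GPa, α in ×10⁻⁶/K, σ_y in MPa):
  sample H: E = 123.7, α = 0.869, σ_y = 622.0 → σ = 8.22 MPa, n = 75.7
  sample A: E = 196.0, α = 14.4, σ_y = 328.0 → σ = 216 MPa, n = 1.52
  sample Q: E = 72.46, α = 23.6, σ_y = 298.0 → σ = 131 MPa, n = 2.28
  sample V: E = 25.87, α = 11.9, σ_y = 28.80 → σ = 23.6 MPa, n = 1.22
  sample D: E = 213.7, α = 12.5, σ_y = 965.3 → σ = 204 MPa, n = 4.73
The minimum is sample V at n = 1.22.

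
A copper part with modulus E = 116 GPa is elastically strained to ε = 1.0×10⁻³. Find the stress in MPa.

116 MPa

σ = E·ε = 116000 MPa × 1.0×10⁻³ = 116 MPa.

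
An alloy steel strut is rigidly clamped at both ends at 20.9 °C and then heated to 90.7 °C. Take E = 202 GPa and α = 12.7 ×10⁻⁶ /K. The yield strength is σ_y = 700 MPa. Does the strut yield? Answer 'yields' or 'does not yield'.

does not yield

ΔT = 69.80 K. Constrained thermal stress σ = E·α·ΔT = 202.0×10³ MPa × 12.7×10⁻⁶ × 69.80 = 179 MPa (compressive).
Compare to σ_y = 700 MPa: σ < σ_y, so it does not yield.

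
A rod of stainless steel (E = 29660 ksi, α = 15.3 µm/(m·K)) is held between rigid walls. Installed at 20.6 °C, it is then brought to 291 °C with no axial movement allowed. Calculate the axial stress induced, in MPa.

E = 29660 ksi = 204.5 GPa.
ΔT = 270.4 K. Constrained thermal stress σ = E·α·ΔT = 204.5×10³ MPa × 15.3×10⁻⁶ × 270.4 = 846 MPa (compressive).

846 MPa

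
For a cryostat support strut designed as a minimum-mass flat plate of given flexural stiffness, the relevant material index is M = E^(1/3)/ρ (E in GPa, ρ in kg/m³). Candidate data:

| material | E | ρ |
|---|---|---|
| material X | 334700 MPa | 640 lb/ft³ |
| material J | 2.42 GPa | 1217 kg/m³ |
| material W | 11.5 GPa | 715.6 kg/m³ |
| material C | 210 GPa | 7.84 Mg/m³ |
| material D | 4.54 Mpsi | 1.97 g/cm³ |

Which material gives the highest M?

Putting every candidate on a common basis:
  material X: E = 334.7 GPa, ρ = 10250 kg/m³
  material J: E = 2.420 GPa, ρ = 1217 kg/m³
  material W: E = 11.50 GPa, ρ = 715.6 kg/m³
  material C: E = 210.0 GPa, ρ = 7840 kg/m³
  material D: E = 31.30 GPa, ρ = 1970 kg/m³
  material W: M = 3.15×10⁻³
  material D: M = 1.60×10⁻³
  material J: M = 1.10×10⁻³
  material C: M = 0.758×10⁻³
  material X: M = 0.677×10⁻³
The maximum is for material W.

material W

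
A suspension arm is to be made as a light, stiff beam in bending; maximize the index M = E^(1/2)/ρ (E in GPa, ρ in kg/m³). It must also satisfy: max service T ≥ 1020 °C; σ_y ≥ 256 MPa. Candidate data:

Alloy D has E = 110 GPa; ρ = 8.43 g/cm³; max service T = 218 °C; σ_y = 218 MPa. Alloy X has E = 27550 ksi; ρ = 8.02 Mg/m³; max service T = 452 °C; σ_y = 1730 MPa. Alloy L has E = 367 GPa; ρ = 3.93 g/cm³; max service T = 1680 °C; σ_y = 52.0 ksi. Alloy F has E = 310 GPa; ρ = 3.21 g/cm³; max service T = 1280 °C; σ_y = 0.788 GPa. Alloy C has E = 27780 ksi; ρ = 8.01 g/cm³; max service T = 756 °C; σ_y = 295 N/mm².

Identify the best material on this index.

Screen on constraints: max service T ≥ 1020 °C; σ_y ≥ 256 MPa. Survivors: alloy L, alloy F.
In SI units:
  alloy L: E = 367.0 GPa, ρ = 3930 kg/m³
  alloy F: E = 310.0 GPa, ρ = 3210 kg/m³
  alloy F: M = 5.48×10⁻³
  alloy L: M = 4.87×10⁻³
Highest index: alloy F.

alloy F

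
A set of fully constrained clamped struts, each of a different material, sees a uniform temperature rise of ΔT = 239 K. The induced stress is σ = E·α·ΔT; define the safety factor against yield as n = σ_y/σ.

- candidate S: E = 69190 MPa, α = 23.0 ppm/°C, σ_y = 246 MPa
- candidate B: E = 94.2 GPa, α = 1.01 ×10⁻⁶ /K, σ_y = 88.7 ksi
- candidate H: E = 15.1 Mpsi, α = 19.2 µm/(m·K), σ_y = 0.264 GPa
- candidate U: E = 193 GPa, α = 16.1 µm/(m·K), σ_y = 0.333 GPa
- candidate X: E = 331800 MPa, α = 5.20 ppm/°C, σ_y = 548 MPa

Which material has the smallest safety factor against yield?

candidate U

With everything in SI (GPa, ×10⁻⁶/K, MPa):
  candidate S: E = 69.19, α = 23.0, σ_y = 246.0 → σ = 380 MPa, n = 0.647
  candidate B: E = 94.20, α = 1.01, σ_y = 611.6 → σ = 22.7 MPa, n = 26.9
  candidate H: E = 104.1, α = 19.2, σ_y = 264.0 → σ = 478 MPa, n = 0.553
  candidate U: E = 193.0, α = 16.1, σ_y = 333.0 → σ = 743 MPa, n = 0.448
  candidate X: E = 331.8, α = 5.20, σ_y = 548.0 → σ = 412 MPa, n = 1.33
Smallest n: candidate U with n = 0.448.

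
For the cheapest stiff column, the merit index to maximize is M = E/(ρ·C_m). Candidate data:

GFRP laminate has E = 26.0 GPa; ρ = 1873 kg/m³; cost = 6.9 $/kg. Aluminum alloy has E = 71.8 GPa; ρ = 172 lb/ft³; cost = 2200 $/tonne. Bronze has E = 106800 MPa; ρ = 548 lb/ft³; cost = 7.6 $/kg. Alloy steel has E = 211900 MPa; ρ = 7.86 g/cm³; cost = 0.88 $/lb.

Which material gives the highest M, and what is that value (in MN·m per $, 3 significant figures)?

alloy steel, M = 13.9 MN·m per $

Convert each candidate to consistent units, then evaluate M:
  GFRP laminate: E = 26.00 GPa, ρ = 1873 kg/m³, cost = 6.900 $/kg
  aluminum alloy: E = 71.80 GPa, ρ = 2755 kg/m³, cost = 2.200 $/kg
  bronze: E = 106.8 GPa, ρ = 8778 kg/m³, cost = 7.600 $/kg
  alloy steel: E = 211.9 GPa, ρ = 7860 kg/m³, cost = 1.940 $/kg
  alloy steel: M = 13.9 MN·m per $
  aluminum alloy: M = 11.8 MN·m per $
  GFRP laminate: M = 2.01 MN·m per $
  bronze: M = 1.60 MN·m per $
Highest index: alloy steel.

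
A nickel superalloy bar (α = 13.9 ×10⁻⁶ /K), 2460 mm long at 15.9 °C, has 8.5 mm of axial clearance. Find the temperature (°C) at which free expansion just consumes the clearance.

264 °C

α·L₀·ΔT = 8.5 mm ⇒ ΔT = 8.5 / (13.9×10⁻⁶ × 2460.0) = 248.6 K.
T = 15.9 + 248.6 = 264.5 °C.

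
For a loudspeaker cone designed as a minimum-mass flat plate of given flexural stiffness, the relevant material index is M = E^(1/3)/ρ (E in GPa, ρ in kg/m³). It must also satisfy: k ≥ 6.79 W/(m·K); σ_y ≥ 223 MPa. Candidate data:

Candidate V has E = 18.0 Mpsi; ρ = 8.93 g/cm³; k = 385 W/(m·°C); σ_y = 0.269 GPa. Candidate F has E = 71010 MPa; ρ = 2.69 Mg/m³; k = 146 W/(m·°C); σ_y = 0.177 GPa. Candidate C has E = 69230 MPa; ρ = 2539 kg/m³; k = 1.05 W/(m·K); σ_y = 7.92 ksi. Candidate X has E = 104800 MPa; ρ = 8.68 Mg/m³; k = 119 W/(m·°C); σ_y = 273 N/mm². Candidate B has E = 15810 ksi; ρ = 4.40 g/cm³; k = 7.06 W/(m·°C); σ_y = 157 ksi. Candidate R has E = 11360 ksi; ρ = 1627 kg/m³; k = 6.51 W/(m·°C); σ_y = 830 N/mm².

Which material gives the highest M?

candidate B

Screen on constraints: k ≥ 6.79 W/(m·K); σ_y ≥ 223 MPa. Survivors: candidate V, candidate X, candidate B.
Putting every candidate on a common basis:
  candidate V: E = 124.1 GPa, ρ = 8930 kg/m³
  candidate X: E = 104.8 GPa, ρ = 8680 kg/m³
  candidate B: E = 109.0 GPa, ρ = 4400 kg/m³
  candidate B: M = 1.09×10⁻³
  candidate V: M = 0.559×10⁻³
  candidate X: M = 0.543×10⁻³
Candidate B ranks first.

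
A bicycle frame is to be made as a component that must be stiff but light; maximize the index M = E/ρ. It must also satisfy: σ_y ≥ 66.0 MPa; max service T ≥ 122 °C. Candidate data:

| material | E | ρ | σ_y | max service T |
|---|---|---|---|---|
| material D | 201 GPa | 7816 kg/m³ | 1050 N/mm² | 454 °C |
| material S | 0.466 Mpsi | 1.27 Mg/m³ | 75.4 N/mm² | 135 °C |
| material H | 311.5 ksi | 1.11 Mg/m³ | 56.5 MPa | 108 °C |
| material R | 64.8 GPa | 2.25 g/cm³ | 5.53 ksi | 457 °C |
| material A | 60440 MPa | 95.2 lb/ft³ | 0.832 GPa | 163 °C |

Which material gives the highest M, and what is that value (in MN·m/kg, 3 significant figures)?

material A, M = 39.6 MN·m/kg

Screen on constraints: σ_y ≥ 66.0 MPa; max service T ≥ 122 °C. Survivors: material D, material S, material A.
In SI units:
  material D: E = 201.0 GPa, ρ = 7816 kg/m³
  material S: E = 3.213 GPa, ρ = 1270 kg/m³
  material A: E = 60.44 GPa, ρ = 1525 kg/m³
  material A: M = 39.6 MN·m/kg
  material D: M = 25.7 MN·m/kg
  material S: M = 2.53 MN·m/kg
Material A ranks first.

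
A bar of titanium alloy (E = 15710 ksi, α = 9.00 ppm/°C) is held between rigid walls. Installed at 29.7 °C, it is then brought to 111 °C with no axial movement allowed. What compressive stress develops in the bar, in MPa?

E = 15710 ksi = 108.3 GPa.
ΔT = 81.30 K. Constrained thermal stress σ = E·α·ΔT = 108.3×10³ MPa × 9.00×10⁻⁶ × 81.30 = 79.3 MPa (compressive).

79.3 MPa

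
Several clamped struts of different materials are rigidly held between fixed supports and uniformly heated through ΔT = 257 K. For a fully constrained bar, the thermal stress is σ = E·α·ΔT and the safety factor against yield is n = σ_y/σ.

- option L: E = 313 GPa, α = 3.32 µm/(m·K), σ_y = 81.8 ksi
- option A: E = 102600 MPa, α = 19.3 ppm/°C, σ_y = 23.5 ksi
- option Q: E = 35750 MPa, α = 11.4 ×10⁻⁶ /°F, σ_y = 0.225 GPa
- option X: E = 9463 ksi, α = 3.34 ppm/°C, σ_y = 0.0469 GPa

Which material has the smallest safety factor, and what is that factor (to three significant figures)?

option A, n = 0.318

In consistent units (E in GPa, α in ×10⁻⁶/K, σ_y in MPa):
  option L: E = 313.0, α = 3.32, σ_y = 564.0 → σ = 267 MPa, n = 2.11
  option A: E = 102.6, α = 19.3, σ_y = 162.0 → σ = 509 MPa, n = 0.318
  option Q: E = 35.75, α = 20.5, σ_y = 225.0 → σ = 189 MPa, n = 1.19
  option X: E = 65.25, α = 3.34, σ_y = 46.90 → σ = 56.0 MPa, n = 0.837
Option A has the lowest safety factor, n = 0.318.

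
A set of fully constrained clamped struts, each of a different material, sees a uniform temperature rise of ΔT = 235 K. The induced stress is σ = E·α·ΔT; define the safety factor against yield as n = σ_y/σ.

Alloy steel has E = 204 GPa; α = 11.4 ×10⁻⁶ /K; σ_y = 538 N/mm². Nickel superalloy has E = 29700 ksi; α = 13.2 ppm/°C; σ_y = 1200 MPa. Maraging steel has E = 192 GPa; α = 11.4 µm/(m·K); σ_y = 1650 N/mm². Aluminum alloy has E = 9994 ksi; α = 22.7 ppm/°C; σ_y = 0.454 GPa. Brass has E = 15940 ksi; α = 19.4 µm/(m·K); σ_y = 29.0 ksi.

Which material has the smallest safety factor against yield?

brass

Converting E to GPa, α to ×10⁻⁶/K, σ_y to MPa, then σ and n for each:
  alloy steel: E = 204.0, α = 11.4, σ_y = 538.0 → σ = 547 MPa, n = 0.984
  nickel superalloy: E = 204.8, α = 13.2, σ_y = 1200 → σ = 635 MPa, n = 1.89
  maraging steel: E = 192.0, α = 11.4, σ_y = 1650 → σ = 514 MPa, n = 3.21
  aluminum alloy: E = 68.91, α = 22.7, σ_y = 454.0 → σ = 368 MPa, n = 1.24
  brass: E = 109.9, α = 19.4, σ_y = 199.9 → σ = 501 MPa, n = 0.399
Smallest n: brass with n = 0.399.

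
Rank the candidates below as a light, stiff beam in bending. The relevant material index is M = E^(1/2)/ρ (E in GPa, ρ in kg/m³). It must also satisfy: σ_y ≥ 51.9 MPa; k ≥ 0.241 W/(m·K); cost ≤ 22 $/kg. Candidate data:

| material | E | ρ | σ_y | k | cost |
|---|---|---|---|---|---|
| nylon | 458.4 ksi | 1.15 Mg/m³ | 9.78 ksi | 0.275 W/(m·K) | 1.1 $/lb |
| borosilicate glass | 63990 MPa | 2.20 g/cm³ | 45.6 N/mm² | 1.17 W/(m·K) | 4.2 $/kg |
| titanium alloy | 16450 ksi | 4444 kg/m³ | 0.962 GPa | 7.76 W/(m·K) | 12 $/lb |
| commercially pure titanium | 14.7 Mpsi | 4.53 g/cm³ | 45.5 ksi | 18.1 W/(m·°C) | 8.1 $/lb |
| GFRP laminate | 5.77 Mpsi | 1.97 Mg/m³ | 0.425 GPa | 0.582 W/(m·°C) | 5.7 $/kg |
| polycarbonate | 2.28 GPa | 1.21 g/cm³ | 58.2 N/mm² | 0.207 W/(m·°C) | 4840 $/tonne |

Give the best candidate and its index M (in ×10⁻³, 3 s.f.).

GFRP laminate, M = 3.20×10⁻³

Screen on constraints: σ_y ≥ 51.9 MPa; k ≥ 0.241 W/(m·K); cost ≤ 22 $/kg. Survivors: nylon, commercially pure titanium, GFRP laminate.
Convert each candidate to consistent units, then evaluate M:
  nylon: E = 3.161 GPa, ρ = 1150 kg/m³
  commercially pure titanium: E = 101.4 GPa, ρ = 4530 kg/m³
  GFRP laminate: E = 39.78 GPa, ρ = 1970 kg/m³
  GFRP laminate: M = 3.20×10⁻³
  commercially pure titanium: M = 2.22×10⁻³
  nylon: M = 1.55×10⁻³
The maximum is for GFRP laminate.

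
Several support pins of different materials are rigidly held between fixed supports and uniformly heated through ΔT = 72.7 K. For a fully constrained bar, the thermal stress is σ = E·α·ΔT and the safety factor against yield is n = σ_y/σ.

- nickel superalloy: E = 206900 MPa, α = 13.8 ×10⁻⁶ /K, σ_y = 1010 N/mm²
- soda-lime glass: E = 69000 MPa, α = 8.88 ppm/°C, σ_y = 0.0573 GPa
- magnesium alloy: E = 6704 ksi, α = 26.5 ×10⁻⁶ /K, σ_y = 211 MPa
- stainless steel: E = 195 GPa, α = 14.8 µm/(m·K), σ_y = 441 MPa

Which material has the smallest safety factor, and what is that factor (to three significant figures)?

soda-lime glass, n = 1.29

In consistent units (E in GPa, α in ×10⁻⁶/K, σ_y in MPa):
  nickel superalloy: E = 206.9, α = 13.8, σ_y = 1010 → σ = 208 MPa, n = 4.87
  soda-lime glass: E = 69.00, α = 8.88, σ_y = 57.30 → σ = 44.5 MPa, n = 1.29
  magnesium alloy: E = 46.22, α = 26.5, σ_y = 211.0 → σ = 89.0 MPa, n = 2.37
  stainless steel: E = 195.0, α = 14.8, σ_y = 441.0 → σ = 210 MPa, n = 2.10
Smallest n: soda-lime glass with n = 1.29.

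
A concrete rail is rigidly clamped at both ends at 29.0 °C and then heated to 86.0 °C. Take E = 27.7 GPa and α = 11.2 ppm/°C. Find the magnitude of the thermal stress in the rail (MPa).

ΔT = 57.00 K. Constrained thermal stress σ = E·α·ΔT = 27.70×10³ MPa × 11.2×10⁻⁶ × 57.00 = 17.7 MPa (compressive).

17.7 MPa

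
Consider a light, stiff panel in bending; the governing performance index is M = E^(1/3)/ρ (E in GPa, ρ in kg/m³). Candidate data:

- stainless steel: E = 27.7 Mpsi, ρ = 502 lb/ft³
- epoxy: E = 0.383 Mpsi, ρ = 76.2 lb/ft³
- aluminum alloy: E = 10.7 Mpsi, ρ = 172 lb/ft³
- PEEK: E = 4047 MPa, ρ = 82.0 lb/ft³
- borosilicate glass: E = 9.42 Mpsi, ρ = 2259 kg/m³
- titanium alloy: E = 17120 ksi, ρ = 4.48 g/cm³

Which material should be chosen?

In SI units:
  stainless steel: E = 191.0 GPa, ρ = 8041 kg/m³
  epoxy: E = 2.641 GPa, ρ = 1221 kg/m³
  aluminum alloy: E = 73.77 GPa, ρ = 2755 kg/m³
  PEEK: E = 4.047 GPa, ρ = 1314 kg/m³
  borosilicate glass: E = 64.95 GPa, ρ = 2259 kg/m³
  titanium alloy: E = 118.0 GPa, ρ = 4480 kg/m³
  borosilicate glass: M = 1.78×10⁻³
  aluminum alloy: M = 1.52×10⁻³
  PEEK: M = 1.21×10⁻³
  epoxy: M = 1.13×10⁻³
  titanium alloy: M = 1.09×10⁻³
  stainless steel: M = 0.716×10⁻³
Borosilicate glass ranks first.

borosilicate glass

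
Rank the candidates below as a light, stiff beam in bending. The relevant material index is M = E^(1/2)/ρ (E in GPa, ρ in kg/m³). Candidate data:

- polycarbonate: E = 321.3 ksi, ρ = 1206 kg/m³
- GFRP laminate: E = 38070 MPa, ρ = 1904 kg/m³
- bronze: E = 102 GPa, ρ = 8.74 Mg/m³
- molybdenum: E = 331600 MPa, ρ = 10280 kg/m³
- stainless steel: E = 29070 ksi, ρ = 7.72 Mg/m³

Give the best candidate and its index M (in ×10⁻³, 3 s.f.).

GFRP laminate, M = 3.24×10⁻³

Normalizing units and computing the index:
  polycarbonate: E = 2.215 GPa, ρ = 1206 kg/m³
  GFRP laminate: E = 38.07 GPa, ρ = 1904 kg/m³
  bronze: E = 102.0 GPa, ρ = 8740 kg/m³
  molybdenum: E = 331.6 GPa, ρ = 10280 kg/m³
  stainless steel: E = 200.4 GPa, ρ = 7720 kg/m³
  GFRP laminate: M = 3.24×10⁻³
  stainless steel: M = 1.83×10⁻³
  molybdenum: M = 1.77×10⁻³
  polycarbonate: M = 1.23×10⁻³
  bronze: M = 1.16×10⁻³
GFRP laminate ranks first.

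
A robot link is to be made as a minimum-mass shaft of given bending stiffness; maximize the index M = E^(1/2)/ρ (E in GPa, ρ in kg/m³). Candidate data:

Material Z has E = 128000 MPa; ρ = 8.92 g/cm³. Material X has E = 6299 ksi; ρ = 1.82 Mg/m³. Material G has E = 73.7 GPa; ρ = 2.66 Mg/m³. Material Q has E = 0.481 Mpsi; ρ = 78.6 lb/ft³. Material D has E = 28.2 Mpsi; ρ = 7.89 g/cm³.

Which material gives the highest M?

material X

Convert each candidate to consistent units, then evaluate M:
  material Z: E = 128.0 GPa, ρ = 8920 kg/m³
  material X: E = 43.43 GPa, ρ = 1820 kg/m³
  material G: E = 73.70 GPa, ρ = 2660 kg/m³
  material Q: E = 3.316 GPa, ρ = 1259 kg/m³
  material D: E = 194.4 GPa, ρ = 7890 kg/m³
  material X: M = 3.62×10⁻³
  material G: M = 3.23×10⁻³
  material D: M = 1.77×10⁻³
  material Q: M = 1.45×10⁻³
  material Z: M = 1.27×10⁻³
Material X has the largest M.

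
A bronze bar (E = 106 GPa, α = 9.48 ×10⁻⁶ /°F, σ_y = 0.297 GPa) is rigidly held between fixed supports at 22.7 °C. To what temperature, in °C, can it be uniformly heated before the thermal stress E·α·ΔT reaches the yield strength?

α = 9.48×10⁻⁶/°F × 9/5 = 17.1×10⁻⁶/K.
σ_y = 0.297 GPa = 297.0 MPa.
E·α·ΔT = 297.0 MPa ⇒ ΔT = 297.0 / (106.0×10³ × 17.1×10⁻⁶) = 164.2 K.
T = 22.7 + 164.2 = 186.9 °C.

187 °C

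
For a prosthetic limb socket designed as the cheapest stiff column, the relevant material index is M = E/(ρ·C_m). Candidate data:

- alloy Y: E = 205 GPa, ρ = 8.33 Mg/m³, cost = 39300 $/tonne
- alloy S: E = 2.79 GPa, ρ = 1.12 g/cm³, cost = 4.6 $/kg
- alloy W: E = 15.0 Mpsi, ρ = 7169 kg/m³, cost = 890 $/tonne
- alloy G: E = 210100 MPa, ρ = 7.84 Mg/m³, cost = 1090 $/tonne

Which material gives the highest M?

alloy G

Convert each candidate to consistent units, then evaluate M:
  alloy Y: E = 205.0 GPa, ρ = 8330 kg/m³, cost = 39.30 $/kg
  alloy S: E = 2.790 GPa, ρ = 1120 kg/m³, cost = 4.600 $/kg
  alloy W: E = 103.4 GPa, ρ = 7169 kg/m³, cost = 0.8900 $/kg
  alloy G: E = 210.1 GPa, ρ = 7840 kg/m³, cost = 1.090 $/kg
  alloy G: M = 24.6 MN·m per $
  alloy W: M = 16.2 MN·m per $
  alloy Y: M = 0.626 MN·m per $
  alloy S: M = 0.542 MN·m per $
Alloy G has the largest M.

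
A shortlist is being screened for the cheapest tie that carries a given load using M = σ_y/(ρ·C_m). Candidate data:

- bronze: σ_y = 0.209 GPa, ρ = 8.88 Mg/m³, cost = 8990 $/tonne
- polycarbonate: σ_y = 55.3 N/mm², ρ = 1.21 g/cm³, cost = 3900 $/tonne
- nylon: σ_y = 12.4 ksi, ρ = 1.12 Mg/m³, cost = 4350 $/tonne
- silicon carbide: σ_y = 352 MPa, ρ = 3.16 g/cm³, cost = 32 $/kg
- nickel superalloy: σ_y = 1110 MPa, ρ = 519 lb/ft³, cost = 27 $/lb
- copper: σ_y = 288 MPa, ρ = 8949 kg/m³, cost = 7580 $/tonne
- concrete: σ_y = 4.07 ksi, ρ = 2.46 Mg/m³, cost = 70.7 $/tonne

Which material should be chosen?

Normalizing units and computing the index:
  bronze: σ_y = 209.0 MPa, ρ = 8880 kg/m³, cost = 8.990 $/kg
  polycarbonate: σ_y = 55.30 MPa, ρ = 1210 kg/m³, cost = 3.900 $/kg
  nylon: σ_y = 85.50 MPa, ρ = 1120 kg/m³, cost = 4.350 $/kg
  silicon carbide: σ_y = 352.0 MPa, ρ = 3160 kg/m³, cost = 32.00 $/kg
  nickel superalloy: σ_y = 1110 MPa, ρ = 8314 kg/m³, cost = 59.52 $/kg
  copper: σ_y = 288.0 MPa, ρ = 8949 kg/m³, cost = 7.580 $/kg
  concrete: σ_y = 28.06 MPa, ρ = 2460 kg/m³, cost = 0.07070 $/kg
  concrete: M = 161 kN·m per $
  nylon: M = 17.5 kN·m per $
  polycarbonate: M = 11.7 kN·m per $
  copper: M = 4.25 kN·m per $
  silicon carbide: M = 3.48 kN·m per $
  bronze: M = 2.62 kN·m per $
  nickel superalloy: M = 2.24 kN·m per $
Concrete ranks first.

concrete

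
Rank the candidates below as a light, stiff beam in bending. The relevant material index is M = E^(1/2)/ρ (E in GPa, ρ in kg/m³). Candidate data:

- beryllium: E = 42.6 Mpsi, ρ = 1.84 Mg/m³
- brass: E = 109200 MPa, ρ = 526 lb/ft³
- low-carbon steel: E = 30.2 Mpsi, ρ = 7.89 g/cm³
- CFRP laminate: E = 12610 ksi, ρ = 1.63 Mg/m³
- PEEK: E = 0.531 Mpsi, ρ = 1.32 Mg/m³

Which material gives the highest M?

beryllium

After converting to SI:
  beryllium: E = 293.7 GPa, ρ = 1840 kg/m³
  brass: E = 109.2 GPa, ρ = 8426 kg/m³
  low-carbon steel: E = 208.2 GPa, ρ = 7890 kg/m³
  CFRP laminate: E = 86.94 GPa, ρ = 1630 kg/m³
  PEEK: E = 3.661 GPa, ρ = 1320 kg/m³
  beryllium: M = 9.31×10⁻³
  CFRP laminate: M = 5.72×10⁻³
  low-carbon steel: M = 1.83×10⁻³
  PEEK: M = 1.45×10⁻³
  brass: M = 1.24×10⁻³
Beryllium has the largest M.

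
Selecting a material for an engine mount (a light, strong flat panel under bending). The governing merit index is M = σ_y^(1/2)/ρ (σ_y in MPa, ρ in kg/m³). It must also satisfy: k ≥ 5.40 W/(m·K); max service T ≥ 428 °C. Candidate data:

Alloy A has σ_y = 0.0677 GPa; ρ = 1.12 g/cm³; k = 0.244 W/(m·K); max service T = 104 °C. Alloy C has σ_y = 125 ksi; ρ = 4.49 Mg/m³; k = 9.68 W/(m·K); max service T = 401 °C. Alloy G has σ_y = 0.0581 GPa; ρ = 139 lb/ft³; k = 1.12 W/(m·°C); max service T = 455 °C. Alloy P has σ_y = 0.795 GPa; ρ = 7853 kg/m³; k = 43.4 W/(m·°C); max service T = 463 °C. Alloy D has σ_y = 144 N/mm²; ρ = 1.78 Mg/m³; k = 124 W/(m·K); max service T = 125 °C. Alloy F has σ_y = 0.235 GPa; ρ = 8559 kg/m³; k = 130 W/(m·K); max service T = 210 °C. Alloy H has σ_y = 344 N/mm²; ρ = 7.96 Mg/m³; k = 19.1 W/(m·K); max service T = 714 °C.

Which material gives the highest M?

Screen on constraints: k ≥ 5.40 W/(m·K); max service T ≥ 428 °C. Survivors: alloy P, alloy H.
Convert each candidate to consistent units, then evaluate M:
  alloy P: σ_y = 795.0 MPa, ρ = 7853 kg/m³
  alloy H: σ_y = 344.0 MPa, ρ = 7960 kg/m³
  alloy P: M = 3.59×10⁻³
  alloy H: M = 2.33×10⁻³
Highest index: alloy P.

alloy P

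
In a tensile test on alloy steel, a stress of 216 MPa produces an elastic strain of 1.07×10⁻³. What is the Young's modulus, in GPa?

202 GPa

E = σ/ε = 216 MPa / 1.07×10⁻³ = 201900 MPa = 202 GPa.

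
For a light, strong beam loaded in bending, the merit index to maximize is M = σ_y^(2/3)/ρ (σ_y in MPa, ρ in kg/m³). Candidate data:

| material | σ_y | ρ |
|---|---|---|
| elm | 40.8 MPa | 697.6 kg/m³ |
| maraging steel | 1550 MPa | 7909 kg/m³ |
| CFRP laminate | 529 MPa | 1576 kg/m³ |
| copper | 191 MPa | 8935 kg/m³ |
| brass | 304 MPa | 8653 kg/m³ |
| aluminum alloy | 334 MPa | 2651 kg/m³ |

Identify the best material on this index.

CFRP laminate

Evaluate M for each candidate:
  CFRP laminate: M = 41.5×10⁻³
  aluminum alloy: M = 18.2×10⁻³
  elm: M = 17.0×10⁻³
  maraging steel: M = 16.9×10⁻³
  brass: M = 5.22×10⁻³
  copper: M = 3.71×10⁻³
Highest index: CFRP laminate.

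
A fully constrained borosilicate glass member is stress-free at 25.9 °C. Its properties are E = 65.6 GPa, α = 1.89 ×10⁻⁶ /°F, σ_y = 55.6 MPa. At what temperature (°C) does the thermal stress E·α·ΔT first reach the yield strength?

275 °C

α = 1.89×10⁻⁶/°F × 9/5 = 3.40×10⁻⁶/K.
E·α·ΔT = 55.60 MPa ⇒ ΔT = 55.60 / (65.60×10³ × 3.40×10⁻⁶) = 249.1 K.
T = 25.9 + 249.1 = 275.0 °C.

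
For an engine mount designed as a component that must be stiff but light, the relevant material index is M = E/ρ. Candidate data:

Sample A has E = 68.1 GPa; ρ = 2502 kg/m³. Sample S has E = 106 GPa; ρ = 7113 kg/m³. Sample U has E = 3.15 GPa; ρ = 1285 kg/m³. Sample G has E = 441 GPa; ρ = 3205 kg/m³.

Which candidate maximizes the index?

sample G

Computing M directly (units already consistent):
  sample G: M = 138 MN·m/kg
  sample A: M = 27.2 MN·m/kg
  sample S: M = 14.9 MN·m/kg
  sample U: M = 2.45 MN·m/kg
Sample G ranks first.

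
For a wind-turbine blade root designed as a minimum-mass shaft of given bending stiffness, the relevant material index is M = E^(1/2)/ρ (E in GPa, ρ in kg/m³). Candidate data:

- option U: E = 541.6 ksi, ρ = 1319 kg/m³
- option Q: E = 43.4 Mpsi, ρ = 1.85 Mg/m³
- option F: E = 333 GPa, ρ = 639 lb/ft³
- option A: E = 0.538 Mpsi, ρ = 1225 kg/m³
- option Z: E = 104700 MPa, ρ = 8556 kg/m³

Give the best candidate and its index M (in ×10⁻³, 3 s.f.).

option Q, M = 9.35×10⁻³

Convert each candidate to consistent units, then evaluate M:
  option U: E = 3.734 GPa, ρ = 1319 kg/m³
  option Q: E = 299.2 GPa, ρ = 1850 kg/m³
  option F: E = 333.0 GPa, ρ = 10240 kg/m³
  option A: E = 3.709 GPa, ρ = 1225 kg/m³
  option Z: E = 104.7 GPa, ρ = 8556 kg/m³
  option Q: M = 9.35×10⁻³
  option F: M = 1.78×10⁻³
  option A: M = 1.57×10⁻³
  option U: M = 1.47×10⁻³
  option Z: M = 1.20×10⁻³
Option Q has the largest M.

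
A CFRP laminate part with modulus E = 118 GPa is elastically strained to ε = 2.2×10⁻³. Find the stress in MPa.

260 MPa

σ = E·ε = 118000 MPa × 2.2×10⁻³ = 260 MPa.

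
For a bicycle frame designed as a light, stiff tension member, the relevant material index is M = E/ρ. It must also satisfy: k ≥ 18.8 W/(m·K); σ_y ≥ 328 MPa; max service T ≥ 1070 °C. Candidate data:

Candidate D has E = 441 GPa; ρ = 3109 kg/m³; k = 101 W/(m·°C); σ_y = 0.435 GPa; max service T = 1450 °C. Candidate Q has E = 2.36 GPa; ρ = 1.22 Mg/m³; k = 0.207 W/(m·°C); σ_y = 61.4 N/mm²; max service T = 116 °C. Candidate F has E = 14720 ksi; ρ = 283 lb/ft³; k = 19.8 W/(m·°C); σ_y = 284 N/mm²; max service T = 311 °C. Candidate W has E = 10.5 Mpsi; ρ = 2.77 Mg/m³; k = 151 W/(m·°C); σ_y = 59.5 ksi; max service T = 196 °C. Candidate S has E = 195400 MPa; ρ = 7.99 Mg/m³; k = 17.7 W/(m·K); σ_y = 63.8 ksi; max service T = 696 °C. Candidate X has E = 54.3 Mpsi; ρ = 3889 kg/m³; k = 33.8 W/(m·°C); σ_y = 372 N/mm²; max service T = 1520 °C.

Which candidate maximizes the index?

Screen on constraints: k ≥ 18.8 W/(m·K); σ_y ≥ 328 MPa; max service T ≥ 1070 °C. Survivors: candidate D, candidate X.
After converting to SI:
  candidate D: E = 441.0 GPa, ρ = 3109 kg/m³
  candidate X: E = 374.4 GPa, ρ = 3889 kg/m³
  candidate D: M = 142 MN·m/kg
  candidate X: M = 96.3 MN·m/kg
The maximum is for candidate D.

candidate D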